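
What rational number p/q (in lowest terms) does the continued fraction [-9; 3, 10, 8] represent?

-2178/251

a_0 = -9: -9/1
a_1 = 3: -26/3
a_2 = 10: -269/31
a_3 = 8: -2178/251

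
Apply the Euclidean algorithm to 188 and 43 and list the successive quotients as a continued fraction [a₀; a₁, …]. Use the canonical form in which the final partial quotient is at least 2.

188 ÷ 43 → quotient 4, remainder 16
43 ÷ 16 → quotient 2, remainder 11
16 ÷ 11 → quotient 1, remainder 5
11 ÷ 5 → quotient 2, remainder 1
5 ÷ 1 → quotient 5, remainder 0

[4; 2, 1, 2, 5]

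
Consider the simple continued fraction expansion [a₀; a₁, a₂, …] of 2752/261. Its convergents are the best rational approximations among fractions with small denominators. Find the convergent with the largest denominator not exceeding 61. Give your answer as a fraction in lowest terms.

a_0 = 10: 10/1  (≤ bound)
a_1 = 1: 11/1  (≤ bound)
a_2 = 1: 21/2  (≤ bound)
a_3 = 5: 116/11  (≤ bound)
a_4 = 5: 601/57  (≤ bound)
a_5 = 1: 717/68  (> 61, stop)

601/57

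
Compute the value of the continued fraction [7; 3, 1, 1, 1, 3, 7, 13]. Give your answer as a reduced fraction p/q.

Use the convergent recurrence hₖ = aₖ·hₖ₋₁ + hₖ₋₂ (and likewise for the denominators kₖ):
a_0 = 7: 7/1
a_1 = 3: 22/3
a_2 = 1: 29/4
a_3 = 1: 51/7
a_4 = 1: 80/11
a_5 = 3: 291/40
a_6 = 7: 2117/291
a_7 = 13: 27812/3823

27812/3823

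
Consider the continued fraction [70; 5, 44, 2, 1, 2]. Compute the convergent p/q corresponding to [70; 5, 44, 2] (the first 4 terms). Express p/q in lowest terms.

31379/447

Start with 2.
44 + 1/(2/1) = 44 + 1/2 = 89/2
5 + 1/(89/2) = 5 + 2/89 = 447/89
70 + 1/(447/89) = 70 + 89/447 = 31379/447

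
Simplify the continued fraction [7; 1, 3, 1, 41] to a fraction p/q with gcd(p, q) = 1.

Compute successive convergents:
a_0 = 7: 7/1
a_1 = 1: 8/1
a_2 = 3: 31/4
a_3 = 1: 39/5
a_4 = 41: 1630/209

1630/209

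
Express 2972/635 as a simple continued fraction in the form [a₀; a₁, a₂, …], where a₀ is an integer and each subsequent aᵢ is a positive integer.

Repeatedly divide and take the remainder:
⌊2972/635⌋ = 4, remainder 432
⌊635/432⌋ = 1, remainder 203
⌊432/203⌋ = 2, remainder 26
⌊203/26⌋ = 7, remainder 21
⌊26/21⌋ = 1, remainder 5
⌊21/5⌋ = 4, remainder 1
⌊5/1⌋ = 5, remainder 0

[4; 1, 2, 7, 1, 4, 5]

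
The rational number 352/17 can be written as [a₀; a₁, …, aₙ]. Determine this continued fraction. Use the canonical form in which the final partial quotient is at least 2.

[20; 1, 2, 2, 2]

⌊352/17⌋ = 20, remainder 12
⌊17/12⌋ = 1, remainder 5
⌊12/5⌋ = 2, remainder 2
⌊5/2⌋ = 2, remainder 1
⌊2/1⌋ = 2, remainder 0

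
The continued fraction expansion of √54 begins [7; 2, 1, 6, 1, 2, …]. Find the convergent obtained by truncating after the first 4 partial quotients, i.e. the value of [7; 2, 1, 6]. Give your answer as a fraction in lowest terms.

Start with 6.
1 + 1/(6/1) = 1 + 1/6 = 7/6
2 + 1/(7/6) = 2 + 6/7 = 20/7
7 + 1/(20/7) = 7 + 7/20 = 147/20

147/20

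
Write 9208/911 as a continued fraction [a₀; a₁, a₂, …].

9208 = 10·911 + 98, so a_0 = 10
911 = 9·98 + 29, so a_1 = 9
98 = 3·29 + 11, so a_2 = 3
29 = 2·11 + 7, so a_3 = 2
11 = 1·7 + 4, so a_4 = 1
7 = 1·4 + 3, so a_5 = 1
4 = 1·3 + 1, so a_6 = 1
3 = 3·1 + 0, so a_7 = 3

[10; 9, 3, 2, 1, 1, 1, 3]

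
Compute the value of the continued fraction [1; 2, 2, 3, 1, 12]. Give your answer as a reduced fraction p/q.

a_0 = 1: 1/1
a_1 = 2: 3/2
a_2 = 2: 7/5
a_3 = 3: 24/17
a_4 = 1: 31/22
a_5 = 12: 396/281

396/281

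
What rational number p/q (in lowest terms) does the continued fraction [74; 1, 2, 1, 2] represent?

Start with 2.
1 + 1/(2/1) = 1 + 1/2 = 3/2
2 + 1/(3/2) = 2 + 2/3 = 8/3
1 + 1/(8/3) = 1 + 3/8 = 11/8
74 + 1/(11/8) = 74 + 8/11 = 822/11

822/11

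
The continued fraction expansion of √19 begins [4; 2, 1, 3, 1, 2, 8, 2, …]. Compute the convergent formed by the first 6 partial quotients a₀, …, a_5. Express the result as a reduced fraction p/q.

170/39

Start with 2.
1 + 1/(2/1) = 1 + 1/2 = 3/2
3 + 1/(3/2) = 3 + 2/3 = 11/3
1 + 1/(11/3) = 1 + 3/11 = 14/11
2 + 1/(14/11) = 2 + 11/14 = 39/14
4 + 1/(39/14) = 4 + 14/39 = 170/39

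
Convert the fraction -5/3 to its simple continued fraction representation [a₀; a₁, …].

Run the Euclidean algorithm, recording each quotient:
⌊-5/3⌋ = -2, remainder 1
⌊3/1⌋ = 3, remainder 0

[-2; 3]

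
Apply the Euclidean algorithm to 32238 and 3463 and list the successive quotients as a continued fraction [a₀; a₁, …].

[9; 3, 4, 3, 1, 1, 11, 3]

Apply division with remainder until the remainder is 0:
32238 = 9·3463 + 1071, so a_0 = 9
3463 = 3·1071 + 250, so a_1 = 3
1071 = 4·250 + 71, so a_2 = 4
250 = 3·71 + 37, so a_3 = 3
71 = 1·37 + 34, so a_4 = 1
37 = 1·34 + 3, so a_5 = 1
34 = 11·3 + 1, so a_6 = 11
3 = 3·1 + 0, so a_7 = 3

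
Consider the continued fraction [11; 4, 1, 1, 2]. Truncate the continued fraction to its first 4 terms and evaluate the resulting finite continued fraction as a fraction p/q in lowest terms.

101/9

Start with 1.
1 + 1/(1/1) = 1 + 1/1 = 2/1
4 + 1/(2/1) = 4 + 1/2 = 9/2
11 + 1/(9/2) = 11 + 2/9 = 101/9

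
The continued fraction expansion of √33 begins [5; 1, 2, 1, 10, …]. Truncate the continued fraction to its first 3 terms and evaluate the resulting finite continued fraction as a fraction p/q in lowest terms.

a_0 = 5: 5/1
a_1 = 1: 6/1
a_2 = 2: 17/3

17/3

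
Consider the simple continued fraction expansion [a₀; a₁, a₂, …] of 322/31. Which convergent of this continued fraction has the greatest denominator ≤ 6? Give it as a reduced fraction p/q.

52/5

a_0 = 10: 10/1  (≤ bound)
a_1 = 2: 21/2  (≤ bound)
a_2 = 1: 31/3  (≤ bound)
a_3 = 1: 52/5  (≤ bound)
a_4 = 2: 135/13  (> 6, stop)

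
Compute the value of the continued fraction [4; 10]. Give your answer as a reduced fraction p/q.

Build up convergents one term at a time:
a_0 = 4: 4/1
a_1 = 10: 41/10

41/10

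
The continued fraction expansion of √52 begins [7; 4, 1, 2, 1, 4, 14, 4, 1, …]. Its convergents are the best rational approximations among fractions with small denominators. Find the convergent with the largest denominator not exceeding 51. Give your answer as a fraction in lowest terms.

List convergents until the denominator exceeds the bound:
a_0 = 7: 7/1  (≤ bound)
a_1 = 4: 29/4  (≤ bound)
a_2 = 1: 36/5  (≤ bound)
a_3 = 2: 101/14  (≤ bound)
a_4 = 1: 137/19  (≤ bound)
a_5 = 4: 649/90  (> 51, stop)

137/19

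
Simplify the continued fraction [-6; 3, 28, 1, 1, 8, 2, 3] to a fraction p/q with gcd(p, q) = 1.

-61372/10823

Compute successive convergents:
a_0 = -6: -6/1
a_1 = 3: -17/3
a_2 = 28: -482/85
a_3 = 1: -499/88
a_4 = 1: -981/173
a_5 = 8: -8347/1472
a_6 = 2: -17675/3117
a_7 = 3: -61372/10823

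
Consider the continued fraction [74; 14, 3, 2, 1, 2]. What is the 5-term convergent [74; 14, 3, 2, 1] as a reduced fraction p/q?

Start with 1.
2 + 1/(1/1) = 2 + 1/1 = 3/1
3 + 1/(3/1) = 3 + 1/3 = 10/3
14 + 1/(10/3) = 14 + 3/10 = 143/10
74 + 1/(143/10) = 74 + 10/143 = 10592/143

10592/143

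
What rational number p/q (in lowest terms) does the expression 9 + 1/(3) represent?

Use the convergent recurrence hₖ = aₖ·hₖ₋₁ + hₖ₋₂ (and likewise for the denominators kₖ):
a_0 = 9: 9/1
a_1 = 3: 28/3

28/3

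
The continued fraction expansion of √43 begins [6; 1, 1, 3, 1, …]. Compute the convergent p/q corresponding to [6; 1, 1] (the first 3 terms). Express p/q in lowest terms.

Start with 1.
1 + 1/(1/1) = 1 + 1/1 = 2/1
6 + 1/(2/1) = 6 + 1/2 = 13/2

13/2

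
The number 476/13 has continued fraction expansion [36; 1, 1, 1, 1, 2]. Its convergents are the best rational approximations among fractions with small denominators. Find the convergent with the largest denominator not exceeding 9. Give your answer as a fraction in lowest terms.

a_0 = 36: 36/1  (≤ bound)
a_1 = 1: 37/1  (≤ bound)
a_2 = 1: 73/2  (≤ bound)
a_3 = 1: 110/3  (≤ bound)
a_4 = 1: 183/5  (≤ bound)
a_5 = 2: 476/13  (> 9, stop)

183/5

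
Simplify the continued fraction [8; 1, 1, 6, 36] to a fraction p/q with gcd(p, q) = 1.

4013/470

Compute successive convergents:
a_0 = 8: 8/1
a_1 = 1: 9/1
a_2 = 1: 17/2
a_3 = 6: 111/13
a_4 = 36: 4013/470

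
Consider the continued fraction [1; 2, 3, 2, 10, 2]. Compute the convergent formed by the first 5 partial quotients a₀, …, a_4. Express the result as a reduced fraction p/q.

Start with 10.
2 + 1/(10/1) = 2 + 1/10 = 21/10
3 + 1/(21/10) = 3 + 10/21 = 73/21
2 + 1/(73/21) = 2 + 21/73 = 167/73
1 + 1/(167/73) = 1 + 73/167 = 240/167

240/167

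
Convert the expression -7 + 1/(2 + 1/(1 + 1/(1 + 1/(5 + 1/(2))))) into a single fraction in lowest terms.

-403/61

Compute successive convergents:
a_0 = -7: -7/1
a_1 = 2: -13/2
a_2 = 1: -20/3
a_3 = 1: -33/5
a_4 = 5: -185/28
a_5 = 2: -403/61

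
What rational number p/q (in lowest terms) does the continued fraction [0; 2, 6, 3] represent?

19/41

a_0 = 0: 0/1
a_1 = 2: 1/2
a_2 = 6: 6/13
a_3 = 3: 19/41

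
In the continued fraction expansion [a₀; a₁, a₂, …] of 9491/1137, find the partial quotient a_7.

3

Apply division with remainder until the remainder is 0:
9491 ÷ 1137 → quotient 8, remainder 395
1137 ÷ 395 → quotient 2, remainder 347
395 ÷ 347 → quotient 1, remainder 48
347 ÷ 48 → quotient 7, remainder 11
48 ÷ 11 → quotient 4, remainder 4
11 ÷ 4 → quotient 2, remainder 3
4 ÷ 3 → quotient 1, remainder 1
3 ÷ 1 → quotient 3, remainder 0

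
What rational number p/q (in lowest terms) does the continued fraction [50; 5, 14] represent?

a_0 = 50: 50/1
a_1 = 5: 251/5
a_2 = 14: 3564/71

3564/71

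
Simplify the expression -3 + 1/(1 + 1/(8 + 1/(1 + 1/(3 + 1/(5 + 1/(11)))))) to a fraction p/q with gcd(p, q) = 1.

a_0 = -3: -3/1
a_1 = 1: -2/1
a_2 = 8: -19/9
a_3 = 1: -21/10
a_4 = 3: -82/39
a_5 = 5: -431/205
a_6 = 11: -4823/2294

-4823/2294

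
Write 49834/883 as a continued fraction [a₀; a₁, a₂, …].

[56; 2, 3, 2, 10, 1, 1, 2]

Repeatedly divide and take the remainder:
⌊49834/883⌋ = 56, remainder 386
⌊883/386⌋ = 2, remainder 111
⌊386/111⌋ = 3, remainder 53
⌊111/53⌋ = 2, remainder 5
⌊53/5⌋ = 10, remainder 3
⌊5/3⌋ = 1, remainder 2
⌊3/2⌋ = 1, remainder 1
⌊2/1⌋ = 2, remainder 0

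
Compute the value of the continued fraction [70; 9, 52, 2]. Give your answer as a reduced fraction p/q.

Start with 2.
52 + 1/(2/1) = 52 + 1/2 = 105/2
9 + 1/(105/2) = 9 + 2/105 = 947/105
70 + 1/(947/105) = 70 + 105/947 = 66395/947

66395/947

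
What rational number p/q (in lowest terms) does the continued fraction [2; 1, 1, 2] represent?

a_0 = 2: 2/1
a_1 = 1: 3/1
a_2 = 1: 5/2
a_3 = 2: 13/5

13/5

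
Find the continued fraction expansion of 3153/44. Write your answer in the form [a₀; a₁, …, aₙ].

Run the Euclidean algorithm, recording each quotient:
3153 ÷ 44 → quotient 71, remainder 29
44 ÷ 29 → quotient 1, remainder 15
29 ÷ 15 → quotient 1, remainder 14
15 ÷ 14 → quotient 1, remainder 1
14 ÷ 1 → quotient 14, remainder 0

[71; 1, 1, 1, 14]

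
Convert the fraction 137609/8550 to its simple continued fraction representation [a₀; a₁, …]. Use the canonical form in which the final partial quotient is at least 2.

[16; 10, 1, 1, 3, 6, 1, 15]

⌊137609/8550⌋ = 16, remainder 809
⌊8550/809⌋ = 10, remainder 460
⌊809/460⌋ = 1, remainder 349
⌊460/349⌋ = 1, remainder 111
⌊349/111⌋ = 3, remainder 16
⌊111/16⌋ = 6, remainder 15
⌊16/15⌋ = 1, remainder 1
⌊15/1⌋ = 15, remainder 0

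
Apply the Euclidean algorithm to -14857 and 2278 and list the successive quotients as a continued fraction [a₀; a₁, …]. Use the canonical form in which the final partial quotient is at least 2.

Repeatedly divide and take the remainder:
⌊-14857/2278⌋ = -7, remainder 1089
⌊2278/1089⌋ = 2, remainder 100
⌊1089/100⌋ = 10, remainder 89
⌊100/89⌋ = 1, remainder 11
⌊89/11⌋ = 8, remainder 1
⌊11/1⌋ = 11, remainder 0

[-7; 2, 10, 1, 8, 11]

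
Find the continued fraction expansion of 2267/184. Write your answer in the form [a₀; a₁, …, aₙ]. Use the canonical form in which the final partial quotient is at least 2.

2267 = 12·184 + 59, so a_0 = 12
184 = 3·59 + 7, so a_1 = 3
59 = 8·7 + 3, so a_2 = 8
7 = 2·3 + 1, so a_3 = 2
3 = 3·1 + 0, so a_4 = 3

[12; 3, 8, 2, 3]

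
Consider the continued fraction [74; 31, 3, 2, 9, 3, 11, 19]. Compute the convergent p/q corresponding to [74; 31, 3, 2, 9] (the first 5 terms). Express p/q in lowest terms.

Work from the innermost term outward:
Start with 9.
2 + 1/(9/1) = 2 + 1/9 = 19/9
3 + 1/(19/9) = 3 + 9/19 = 66/19
31 + 1/(66/19) = 31 + 19/66 = 2065/66
74 + 1/(2065/66) = 74 + 66/2065 = 152876/2065

152876/2065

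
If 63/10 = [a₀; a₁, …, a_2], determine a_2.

⌊63/10⌋ = 6, remainder 3
⌊10/3⌋ = 3, remainder 1
⌊3/1⌋ = 3, remainder 0

3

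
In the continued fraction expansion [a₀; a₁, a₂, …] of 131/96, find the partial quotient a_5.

131 ÷ 96 → quotient 1, remainder 35
96 ÷ 35 → quotient 2, remainder 26
35 ÷ 26 → quotient 1, remainder 9
26 ÷ 9 → quotient 2, remainder 8
9 ÷ 8 → quotient 1, remainder 1
8 ÷ 1 → quotient 8, remainder 0

8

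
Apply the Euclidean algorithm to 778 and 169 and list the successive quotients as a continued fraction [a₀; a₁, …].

[4; 1, 1, 1, 1, 10, 1, 2]

778 = 4·169 + 102, so a_0 = 4
169 = 1·102 + 67, so a_1 = 1
102 = 1·67 + 35, so a_2 = 1
67 = 1·35 + 32, so a_3 = 1
35 = 1·32 + 3, so a_4 = 1
32 = 10·3 + 2, so a_5 = 10
3 = 1·2 + 1, so a_6 = 1
2 = 2·1 + 0, so a_7 = 2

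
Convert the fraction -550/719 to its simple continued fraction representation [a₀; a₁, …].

[-1; 4, 3, 1, 13, 3]

-550 = -1·719 + 169, so a_0 = -1
719 = 4·169 + 43, so a_1 = 4
169 = 3·43 + 40, so a_2 = 3
43 = 1·40 + 3, so a_3 = 1
40 = 13·3 + 1, so a_4 = 13
3 = 3·1 + 0, so a_5 = 3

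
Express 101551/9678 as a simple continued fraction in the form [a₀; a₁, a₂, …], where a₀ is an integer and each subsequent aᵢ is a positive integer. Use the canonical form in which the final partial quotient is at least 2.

⌊101551/9678⌋ = 10, remainder 4771
⌊9678/4771⌋ = 2, remainder 136
⌊4771/136⌋ = 35, remainder 11
⌊136/11⌋ = 12, remainder 4
⌊11/4⌋ = 2, remainder 3
⌊4/3⌋ = 1, remainder 1
⌊3/1⌋ = 3, remainder 0

[10; 2, 35, 12, 2, 1, 3]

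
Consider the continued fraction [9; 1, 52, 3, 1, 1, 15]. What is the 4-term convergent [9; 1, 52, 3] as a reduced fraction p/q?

a_0 = 9: 9/1
a_1 = 1: 10/1
a_2 = 52: 529/53
a_3 = 3: 1597/160

1597/160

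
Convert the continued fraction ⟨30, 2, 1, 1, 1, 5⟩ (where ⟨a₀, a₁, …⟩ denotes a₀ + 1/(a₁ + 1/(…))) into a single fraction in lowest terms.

Use the convergent recurrence hₖ = aₖ·hₖ₋₁ + hₖ₋₂ (and likewise for the denominators kₖ):
a_0 = 30: 30/1
a_1 = 2: 61/2
a_2 = 1: 91/3
a_3 = 1: 152/5
a_4 = 1: 243/8
a_5 = 5: 1367/45

1367/45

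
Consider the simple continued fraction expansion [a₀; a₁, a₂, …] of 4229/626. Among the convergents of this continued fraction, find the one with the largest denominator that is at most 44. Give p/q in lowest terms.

a_0 = 6: 6/1  (≤ bound)
a_1 = 1: 7/1  (≤ bound)
a_2 = 3: 27/4  (≤ bound)
a_3 = 10: 277/41  (≤ bound)
a_4 = 1: 304/45  (> 44, stop)

277/41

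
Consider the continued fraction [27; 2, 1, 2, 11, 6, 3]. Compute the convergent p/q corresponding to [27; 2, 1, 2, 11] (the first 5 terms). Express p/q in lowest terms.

Start with 11.
2 + 1/(11/1) = 2 + 1/11 = 23/11
1 + 1/(23/11) = 1 + 11/23 = 34/23
2 + 1/(34/23) = 2 + 23/34 = 91/34
27 + 1/(91/34) = 27 + 34/91 = 2491/91

2491/91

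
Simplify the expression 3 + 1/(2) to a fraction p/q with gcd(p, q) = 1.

Compute successive convergents:
a_0 = 3: 3/1
a_1 = 2: 7/2

7/2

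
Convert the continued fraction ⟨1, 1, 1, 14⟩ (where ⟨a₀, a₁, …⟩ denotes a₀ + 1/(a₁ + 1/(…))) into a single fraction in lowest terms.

44/29

Start with 14.
1 + 1/(14/1) = 1 + 1/14 = 15/14
1 + 1/(15/14) = 1 + 14/15 = 29/15
1 + 1/(29/15) = 1 + 15/29 = 44/29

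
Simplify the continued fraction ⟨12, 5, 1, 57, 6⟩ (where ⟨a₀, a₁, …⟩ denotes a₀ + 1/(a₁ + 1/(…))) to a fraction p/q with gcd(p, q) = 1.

Work from the innermost term outward:
Start with 6.
57 + 1/(6/1) = 57 + 1/6 = 343/6
1 + 1/(343/6) = 1 + 6/343 = 349/343
5 + 1/(349/343) = 5 + 343/349 = 2088/349
12 + 1/(2088/349) = 12 + 349/2088 = 25405/2088

25405/2088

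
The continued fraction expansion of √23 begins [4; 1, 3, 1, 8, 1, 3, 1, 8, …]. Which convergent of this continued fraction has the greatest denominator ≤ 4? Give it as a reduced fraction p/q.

a_0 = 4: 4/1  (≤ bound)
a_1 = 1: 5/1  (≤ bound)
a_2 = 3: 19/4  (≤ bound)
a_3 = 1: 24/5  (> 4, stop)

19/4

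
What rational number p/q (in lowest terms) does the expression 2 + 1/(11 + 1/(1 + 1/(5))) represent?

Build up convergents one term at a time:
a_0 = 2: 2/1
a_1 = 11: 23/11
a_2 = 1: 25/12
a_3 = 5: 148/71

148/71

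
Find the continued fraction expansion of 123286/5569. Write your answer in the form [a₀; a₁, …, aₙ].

Apply division with remainder until the remainder is 0:
⌊123286/5569⌋ = 22, remainder 768
⌊5569/768⌋ = 7, remainder 193
⌊768/193⌋ = 3, remainder 189
⌊193/189⌋ = 1, remainder 4
⌊189/4⌋ = 47, remainder 1
⌊4/1⌋ = 4, remainder 0

[22; 7, 3, 1, 47, 4]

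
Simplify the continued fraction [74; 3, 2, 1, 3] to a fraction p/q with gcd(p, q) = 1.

2749/37

Work from the innermost term outward:
Start with 3.
1 + 1/(3/1) = 1 + 1/3 = 4/3
2 + 1/(4/3) = 2 + 3/4 = 11/4
3 + 1/(11/4) = 3 + 4/11 = 37/11
74 + 1/(37/11) = 74 + 11/37 = 2749/37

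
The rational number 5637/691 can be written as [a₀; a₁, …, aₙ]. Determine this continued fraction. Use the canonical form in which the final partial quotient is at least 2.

5637 = 8·691 + 109, so a_0 = 8
691 = 6·109 + 37, so a_1 = 6
109 = 2·37 + 35, so a_2 = 2
37 = 1·35 + 2, so a_3 = 1
35 = 17·2 + 1, so a_4 = 17
2 = 2·1 + 0, so a_5 = 2

[8; 6, 2, 1, 17, 2]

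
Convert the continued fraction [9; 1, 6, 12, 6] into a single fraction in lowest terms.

5097/517

Build up convergents one term at a time:
a_0 = 9: 9/1
a_1 = 1: 10/1
a_2 = 6: 69/7
a_3 = 12: 838/85
a_4 = 6: 5097/517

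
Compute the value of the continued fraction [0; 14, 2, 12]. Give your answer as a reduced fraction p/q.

Start with 12.
2 + 1/(12/1) = 2 + 1/12 = 25/12
14 + 1/(25/12) = 14 + 12/25 = 362/25
0 + 1/(362/25) = 0 + 25/362 = 25/362

25/362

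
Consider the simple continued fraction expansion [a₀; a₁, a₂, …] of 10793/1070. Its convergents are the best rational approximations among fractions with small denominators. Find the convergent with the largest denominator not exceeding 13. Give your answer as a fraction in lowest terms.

121/12

List convergents until the denominator exceeds the bound:
a_0 = 10: 10/1  (≤ bound)
a_1 = 11: 111/11  (≤ bound)
a_2 = 1: 121/12  (≤ bound)
a_3 = 1: 232/23  (> 13, stop)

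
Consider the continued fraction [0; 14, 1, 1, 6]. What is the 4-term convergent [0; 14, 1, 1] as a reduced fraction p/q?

2/29

Start with 1.
1 + 1/(1/1) = 1 + 1/1 = 2/1
14 + 1/(2/1) = 14 + 1/2 = 29/2
0 + 1/(29/2) = 0 + 2/29 = 2/29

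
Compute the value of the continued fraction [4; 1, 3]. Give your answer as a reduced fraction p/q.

Start with 3.
1 + 1/(3/1) = 1 + 1/3 = 4/3
4 + 1/(4/3) = 4 + 3/4 = 19/4

19/4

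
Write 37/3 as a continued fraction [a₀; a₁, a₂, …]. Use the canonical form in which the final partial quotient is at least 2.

[12; 3]

37 ÷ 3 → quotient 12, remainder 1
3 ÷ 1 → quotient 3, remainder 0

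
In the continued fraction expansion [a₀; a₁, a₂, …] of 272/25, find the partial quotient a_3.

3

Run the Euclidean algorithm, recording each quotient:
272 = 10·25 + 22, so a_0 = 10
25 = 1·22 + 3, so a_1 = 1
22 = 7·3 + 1, so a_2 = 7
3 = 3·1 + 0, so a_3 = 3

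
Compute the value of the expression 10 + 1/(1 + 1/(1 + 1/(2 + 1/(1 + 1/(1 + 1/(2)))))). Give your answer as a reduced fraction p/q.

328/31

Start with 2.
1 + 1/(2/1) = 1 + 1/2 = 3/2
1 + 1/(3/2) = 1 + 2/3 = 5/3
2 + 1/(5/3) = 2 + 3/5 = 13/5
1 + 1/(13/5) = 1 + 5/13 = 18/13
1 + 1/(18/13) = 1 + 13/18 = 31/18
10 + 1/(31/18) = 10 + 18/31 = 328/31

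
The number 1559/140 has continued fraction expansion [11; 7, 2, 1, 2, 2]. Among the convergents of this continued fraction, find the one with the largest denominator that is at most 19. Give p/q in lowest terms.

167/15

a_0 = 11: 11/1  (≤ bound)
a_1 = 7: 78/7  (≤ bound)
a_2 = 2: 167/15  (≤ bound)
a_3 = 1: 245/22  (> 19, stop)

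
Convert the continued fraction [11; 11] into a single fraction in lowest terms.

Build up convergents one term at a time:
a_0 = 11: 11/1
a_1 = 11: 122/11

122/11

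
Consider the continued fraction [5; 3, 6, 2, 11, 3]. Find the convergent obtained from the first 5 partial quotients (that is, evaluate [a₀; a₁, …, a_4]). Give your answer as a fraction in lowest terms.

Start with 11.
2 + 1/(11/1) = 2 + 1/11 = 23/11
6 + 1/(23/11) = 6 + 11/23 = 149/23
3 + 1/(149/23) = 3 + 23/149 = 470/149
5 + 1/(470/149) = 5 + 149/470 = 2499/470

2499/470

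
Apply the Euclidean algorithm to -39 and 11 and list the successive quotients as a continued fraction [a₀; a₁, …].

-39 ÷ 11 → quotient -4, remainder 5
11 ÷ 5 → quotient 2, remainder 1
5 ÷ 1 → quotient 5, remainder 0

[-4; 2, 5]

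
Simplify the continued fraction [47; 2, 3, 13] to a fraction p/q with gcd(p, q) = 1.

Work from the innermost term outward:
Start with 13.
3 + 1/(13/1) = 3 + 1/13 = 40/13
2 + 1/(40/13) = 2 + 13/40 = 93/40
47 + 1/(93/40) = 47 + 40/93 = 4411/93

4411/93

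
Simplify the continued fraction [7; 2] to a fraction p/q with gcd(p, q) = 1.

15/2

a_0 = 7: 7/1
a_1 = 2: 15/2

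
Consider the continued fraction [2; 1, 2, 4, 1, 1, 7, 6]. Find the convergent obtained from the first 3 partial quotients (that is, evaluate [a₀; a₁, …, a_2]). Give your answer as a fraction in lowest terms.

Starting at the tail and folding back:
Start with 2.
1 + 1/(2/1) = 1 + 1/2 = 3/2
2 + 1/(3/2) = 2 + 2/3 = 8/3

8/3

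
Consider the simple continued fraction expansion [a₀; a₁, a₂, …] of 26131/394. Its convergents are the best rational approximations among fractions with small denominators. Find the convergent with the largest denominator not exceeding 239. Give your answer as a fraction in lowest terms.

8025/121

a_0 = 66: 66/1  (≤ bound)
a_1 = 3: 199/3  (≤ bound)
a_2 = 9: 1857/28  (≤ bound)
a_3 = 1: 2056/31  (≤ bound)
a_4 = 3: 8025/121  (≤ bound)
a_5 = 3: 26131/394  (> 239, stop)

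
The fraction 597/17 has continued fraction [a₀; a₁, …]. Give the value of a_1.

8

597 = 35·17 + 2, so a_0 = 35
17 = 8·2 + 1, so a_1 = 8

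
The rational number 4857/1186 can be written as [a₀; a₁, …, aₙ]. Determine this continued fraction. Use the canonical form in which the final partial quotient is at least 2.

Repeatedly divide and take the remainder:
4857 = 4·1186 + 113, so a_0 = 4
1186 = 10·113 + 56, so a_1 = 10
113 = 2·56 + 1, so a_2 = 2
56 = 56·1 + 0, so a_3 = 56

[4; 10, 2, 56]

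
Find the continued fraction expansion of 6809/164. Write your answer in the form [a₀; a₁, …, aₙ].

[41; 1, 1, 13, 6]

⌊6809/164⌋ = 41, remainder 85
⌊164/85⌋ = 1, remainder 79
⌊85/79⌋ = 1, remainder 6
⌊79/6⌋ = 13, remainder 1
⌊6/1⌋ = 6, remainder 0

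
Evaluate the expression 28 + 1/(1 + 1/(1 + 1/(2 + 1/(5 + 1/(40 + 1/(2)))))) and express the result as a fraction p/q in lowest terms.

Start with 2.
40 + 1/(2/1) = 40 + 1/2 = 81/2
5 + 1/(81/2) = 5 + 2/81 = 407/81
2 + 1/(407/81) = 2 + 81/407 = 895/407
1 + 1/(895/407) = 1 + 407/895 = 1302/895
1 + 1/(1302/895) = 1 + 895/1302 = 2197/1302
28 + 1/(2197/1302) = 28 + 1302/2197 = 62818/2197

62818/2197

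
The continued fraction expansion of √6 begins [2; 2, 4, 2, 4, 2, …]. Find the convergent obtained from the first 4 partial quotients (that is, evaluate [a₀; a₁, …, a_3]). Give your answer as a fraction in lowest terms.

49/20

Use the convergent recurrence hₖ = aₖ·hₖ₋₁ + hₖ₋₂ (and likewise for the denominators kₖ):
a_0 = 2: 2/1
a_1 = 2: 5/2
a_2 = 4: 22/9
a_3 = 2: 49/20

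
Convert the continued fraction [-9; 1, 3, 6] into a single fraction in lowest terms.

Start with 6.
3 + 1/(6/1) = 3 + 1/6 = 19/6
1 + 1/(19/6) = 1 + 6/19 = 25/19
-9 + 1/(25/19) = -9 + 19/25 = -206/25

-206/25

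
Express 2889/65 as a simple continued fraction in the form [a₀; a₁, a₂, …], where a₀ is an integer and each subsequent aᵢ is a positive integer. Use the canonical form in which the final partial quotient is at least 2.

Repeatedly divide and take the remainder:
2889 = 44·65 + 29, so a_0 = 44
65 = 2·29 + 7, so a_1 = 2
29 = 4·7 + 1, so a_2 = 4
7 = 7·1 + 0, so a_3 = 7

[44; 2, 4, 7]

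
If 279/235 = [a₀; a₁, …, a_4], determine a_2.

Apply division with remainder until the remainder is 0:
⌊279/235⌋ = 1, remainder 44
⌊235/44⌋ = 5, remainder 15
⌊44/15⌋ = 2, remainder 14

2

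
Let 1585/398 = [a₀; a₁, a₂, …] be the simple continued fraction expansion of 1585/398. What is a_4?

6

Run the Euclidean algorithm, recording each quotient:
1585 = 3·398 + 391, so a_0 = 3
398 = 1·391 + 7, so a_1 = 1
391 = 55·7 + 6, so a_2 = 55
7 = 1·6 + 1, so a_3 = 1
6 = 6·1 + 0, so a_4 = 6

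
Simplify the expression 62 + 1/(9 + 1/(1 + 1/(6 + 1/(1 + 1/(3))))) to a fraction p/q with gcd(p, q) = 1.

19003/306

Build up convergents one term at a time:
a_0 = 62: 62/1
a_1 = 9: 559/9
a_2 = 1: 621/10
a_3 = 6: 4285/69
a_4 = 1: 4906/79
a_5 = 3: 19003/306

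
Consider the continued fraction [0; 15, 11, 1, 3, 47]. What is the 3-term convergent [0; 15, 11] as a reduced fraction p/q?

11/166

a_0 = 0: 0/1
a_1 = 15: 1/15
a_2 = 11: 11/166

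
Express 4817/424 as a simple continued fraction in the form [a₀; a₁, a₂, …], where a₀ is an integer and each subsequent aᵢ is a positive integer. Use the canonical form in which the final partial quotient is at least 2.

[11; 2, 1, 3, 2, 1, 2, 4]

4817 = 11·424 + 153, so a_0 = 11
424 = 2·153 + 118, so a_1 = 2
153 = 1·118 + 35, so a_2 = 1
118 = 3·35 + 13, so a_3 = 3
35 = 2·13 + 9, so a_4 = 2
13 = 1·9 + 4, so a_5 = 1
9 = 2·4 + 1, so a_6 = 2
4 = 4·1 + 0, so a_7 = 4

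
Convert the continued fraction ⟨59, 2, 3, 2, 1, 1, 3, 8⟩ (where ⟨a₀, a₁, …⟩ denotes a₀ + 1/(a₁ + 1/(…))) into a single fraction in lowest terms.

a_0 = 59: 59/1
a_1 = 2: 119/2
a_2 = 3: 416/7
a_3 = 2: 951/16
a_4 = 1: 1367/23
a_5 = 1: 2318/39
a_6 = 3: 8321/140
a_7 = 8: 68886/1159

68886/1159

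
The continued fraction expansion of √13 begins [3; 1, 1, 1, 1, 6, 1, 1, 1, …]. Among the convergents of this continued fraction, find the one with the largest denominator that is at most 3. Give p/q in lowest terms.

11/3

a_0 = 3: 3/1  (≤ bound)
a_1 = 1: 4/1  (≤ bound)
a_2 = 1: 7/2  (≤ bound)
a_3 = 1: 11/3  (≤ bound)
a_4 = 1: 18/5  (> 3, stop)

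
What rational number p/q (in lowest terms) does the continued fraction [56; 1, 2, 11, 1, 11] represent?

a_0 = 56: 56/1
a_1 = 1: 57/1
a_2 = 2: 170/3
a_3 = 11: 1927/34
a_4 = 1: 2097/37
a_5 = 11: 24994/441

24994/441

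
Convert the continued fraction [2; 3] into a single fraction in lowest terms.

7/3

Work from the innermost term outward:
Start with 3.
2 + 1/(3/1) = 2 + 1/3 = 7/3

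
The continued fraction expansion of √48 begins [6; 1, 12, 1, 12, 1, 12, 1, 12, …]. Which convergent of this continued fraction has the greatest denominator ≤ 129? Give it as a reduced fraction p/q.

a_0 = 6: 6/1  (≤ bound)
a_1 = 1: 7/1  (≤ bound)
a_2 = 12: 90/13  (≤ bound)
a_3 = 1: 97/14  (≤ bound)
a_4 = 12: 1254/181  (> 129, stop)

97/14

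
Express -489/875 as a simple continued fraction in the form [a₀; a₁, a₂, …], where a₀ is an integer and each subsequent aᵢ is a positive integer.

-489 ÷ 875 → quotient -1, remainder 386
875 ÷ 386 → quotient 2, remainder 103
386 ÷ 103 → quotient 3, remainder 77
103 ÷ 77 → quotient 1, remainder 26
77 ÷ 26 → quotient 2, remainder 25
26 ÷ 25 → quotient 1, remainder 1
25 ÷ 1 → quotient 25, remainder 0

[-1; 2, 3, 1, 2, 1, 25]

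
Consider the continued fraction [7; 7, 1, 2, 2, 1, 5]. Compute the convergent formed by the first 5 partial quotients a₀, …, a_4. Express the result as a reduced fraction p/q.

a_0 = 7: 7/1
a_1 = 7: 50/7
a_2 = 1: 57/8
a_3 = 2: 164/23
a_4 = 2: 385/54

385/54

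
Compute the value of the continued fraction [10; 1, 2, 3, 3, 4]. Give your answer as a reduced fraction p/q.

1519/142

Start with 4.
3 + 1/(4/1) = 3 + 1/4 = 13/4
3 + 1/(13/4) = 3 + 4/13 = 43/13
2 + 1/(43/13) = 2 + 13/43 = 99/43
1 + 1/(99/43) = 1 + 43/99 = 142/99
10 + 1/(142/99) = 10 + 99/142 = 1519/142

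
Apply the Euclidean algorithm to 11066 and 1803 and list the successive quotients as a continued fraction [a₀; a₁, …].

[6; 7, 3, 1, 2, 2, 1, 6]

11066 ÷ 1803 → quotient 6, remainder 248
1803 ÷ 248 → quotient 7, remainder 67
248 ÷ 67 → quotient 3, remainder 47
67 ÷ 47 → quotient 1, remainder 20
47 ÷ 20 → quotient 2, remainder 7
20 ÷ 7 → quotient 2, remainder 6
7 ÷ 6 → quotient 1, remainder 1
6 ÷ 1 → quotient 6, remainder 0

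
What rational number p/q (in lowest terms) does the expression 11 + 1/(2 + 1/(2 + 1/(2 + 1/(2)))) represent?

Starting at the tail and folding back:
Start with 2.
2 + 1/(2/1) = 2 + 1/2 = 5/2
2 + 1/(5/2) = 2 + 2/5 = 12/5
2 + 1/(12/5) = 2 + 5/12 = 29/12
11 + 1/(29/12) = 11 + 12/29 = 331/29

331/29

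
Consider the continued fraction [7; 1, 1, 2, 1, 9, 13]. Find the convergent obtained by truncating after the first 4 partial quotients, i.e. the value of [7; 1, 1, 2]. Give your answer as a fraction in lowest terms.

38/5

Collapse the nested fraction from the inside out:
Start with 2.
1 + 1/(2/1) = 1 + 1/2 = 3/2
1 + 1/(3/2) = 1 + 2/3 = 5/3
7 + 1/(5/3) = 7 + 3/5 = 38/5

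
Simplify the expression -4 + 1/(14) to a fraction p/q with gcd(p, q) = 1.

Use the convergent recurrence hₖ = aₖ·hₖ₋₁ + hₖ₋₂ (and likewise for the denominators kₖ):
a_0 = -4: -4/1
a_1 = 14: -55/14

-55/14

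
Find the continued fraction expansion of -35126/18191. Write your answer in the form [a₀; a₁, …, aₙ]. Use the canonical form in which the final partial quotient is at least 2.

Repeatedly divide and take the remainder:
-35126 = -2·18191 + 1256, so a_0 = -2
18191 = 14·1256 + 607, so a_1 = 14
1256 = 2·607 + 42, so a_2 = 2
607 = 14·42 + 19, so a_3 = 14
42 = 2·19 + 4, so a_4 = 2
19 = 4·4 + 3, so a_5 = 4
4 = 1·3 + 1, so a_6 = 1
3 = 3·1 + 0, so a_7 = 3

[-2; 14, 2, 14, 2, 4, 1, 3]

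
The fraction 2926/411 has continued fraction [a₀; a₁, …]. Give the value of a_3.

1

Run the Euclidean algorithm, recording each quotient:
2926 = 7·411 + 49, so a_0 = 7
411 = 8·49 + 19, so a_1 = 8
49 = 2·19 + 11, so a_2 = 2
19 = 1·11 + 8, so a_3 = 1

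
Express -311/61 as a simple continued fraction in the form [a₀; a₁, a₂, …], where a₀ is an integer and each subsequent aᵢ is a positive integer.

[-6; 1, 9, 6]

Run the Euclidean algorithm, recording each quotient:
-311 ÷ 61 → quotient -6, remainder 55
61 ÷ 55 → quotient 1, remainder 6
55 ÷ 6 → quotient 9, remainder 1
6 ÷ 1 → quotient 6, remainder 0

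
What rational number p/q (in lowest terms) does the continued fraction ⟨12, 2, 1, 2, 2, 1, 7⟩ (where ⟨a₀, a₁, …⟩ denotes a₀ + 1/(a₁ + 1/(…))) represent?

Start with 7.
1 + 1/(7/1) = 1 + 1/7 = 8/7
2 + 1/(8/7) = 2 + 7/8 = 23/8
2 + 1/(23/8) = 2 + 8/23 = 54/23
1 + 1/(54/23) = 1 + 23/54 = 77/54
2 + 1/(77/54) = 2 + 54/77 = 208/77
12 + 1/(208/77) = 12 + 77/208 = 2573/208

2573/208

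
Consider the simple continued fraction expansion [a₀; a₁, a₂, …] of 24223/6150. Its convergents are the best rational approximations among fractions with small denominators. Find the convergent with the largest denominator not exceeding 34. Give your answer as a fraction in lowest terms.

63/16

a_0 = 3: 3/1  (≤ bound)
a_1 = 1: 4/1  (≤ bound)
a_2 = 15: 63/16  (≤ bound)
a_3 = 3: 193/49  (> 34, stop)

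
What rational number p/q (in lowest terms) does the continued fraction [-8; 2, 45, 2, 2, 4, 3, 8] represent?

-406585/54172

Use the convergent recurrence hₖ = aₖ·hₖ₋₁ + hₖ₋₂ (and likewise for the denominators kₖ):
a_0 = -8: -8/1
a_1 = 2: -15/2
a_2 = 45: -683/91
a_3 = 2: -1381/184
a_4 = 2: -3445/459
a_5 = 4: -15161/2020
a_6 = 3: -48928/6519
a_7 = 8: -406585/54172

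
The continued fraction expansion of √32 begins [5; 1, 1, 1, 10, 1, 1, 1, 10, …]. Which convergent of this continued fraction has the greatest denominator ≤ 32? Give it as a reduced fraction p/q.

a_0 = 5: 5/1  (≤ bound)
a_1 = 1: 6/1  (≤ bound)
a_2 = 1: 11/2  (≤ bound)
a_3 = 1: 17/3  (≤ bound)
a_4 = 10: 181/32  (≤ bound)
a_5 = 1: 198/35  (> 32, stop)

181/32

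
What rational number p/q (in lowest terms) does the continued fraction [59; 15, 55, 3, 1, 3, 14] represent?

10491348/177619

Start with 14.
3 + 1/(14/1) = 3 + 1/14 = 43/14
1 + 1/(43/14) = 1 + 14/43 = 57/43
3 + 1/(57/43) = 3 + 43/57 = 214/57
55 + 1/(214/57) = 55 + 57/214 = 11827/214
15 + 1/(11827/214) = 15 + 214/11827 = 177619/11827
59 + 1/(177619/11827) = 59 + 11827/177619 = 10491348/177619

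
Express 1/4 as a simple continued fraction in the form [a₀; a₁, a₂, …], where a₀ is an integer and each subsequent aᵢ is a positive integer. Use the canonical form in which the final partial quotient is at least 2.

1 = 0·4 + 1, so a_0 = 0
4 = 4·1 + 0, so a_1 = 4

[0; 4]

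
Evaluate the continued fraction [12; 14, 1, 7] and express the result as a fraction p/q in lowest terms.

1436/119

Starting at the tail and folding back:
Start with 7.
1 + 1/(7/1) = 1 + 1/7 = 8/7
14 + 1/(8/7) = 14 + 7/8 = 119/8
12 + 1/(119/8) = 12 + 8/119 = 1436/119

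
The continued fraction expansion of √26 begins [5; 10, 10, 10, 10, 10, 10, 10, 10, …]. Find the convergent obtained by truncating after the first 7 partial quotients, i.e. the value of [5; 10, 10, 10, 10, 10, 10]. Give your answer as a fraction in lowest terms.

5357035/1050601

Starting at the tail and folding back:
Start with 10.
10 + 1/(10/1) = 10 + 1/10 = 101/10
10 + 1/(101/10) = 10 + 10/101 = 1020/101
10 + 1/(1020/101) = 10 + 101/1020 = 10301/1020
10 + 1/(10301/1020) = 10 + 1020/10301 = 104030/10301
10 + 1/(104030/10301) = 10 + 10301/104030 = 1050601/104030
5 + 1/(1050601/104030) = 5 + 104030/1050601 = 5357035/1050601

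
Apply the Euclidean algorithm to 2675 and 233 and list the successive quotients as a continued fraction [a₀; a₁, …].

2675 = 11·233 + 112, so a_0 = 11
233 = 2·112 + 9, so a_1 = 2
112 = 12·9 + 4, so a_2 = 12
9 = 2·4 + 1, so a_3 = 2
4 = 4·1 + 0, so a_4 = 4

[11; 2, 12, 2, 4]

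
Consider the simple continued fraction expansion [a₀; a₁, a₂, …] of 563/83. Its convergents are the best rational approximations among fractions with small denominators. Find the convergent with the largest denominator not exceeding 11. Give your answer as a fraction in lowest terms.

List convergents until the denominator exceeds the bound:
a_0 = 6: 6/1  (≤ bound)
a_1 = 1: 7/1  (≤ bound)
a_2 = 3: 27/4  (≤ bound)
a_3 = 1: 34/5  (≤ bound)
a_4 = 1: 61/9  (≤ bound)
a_5 = 1: 95/14  (> 11, stop)

61/9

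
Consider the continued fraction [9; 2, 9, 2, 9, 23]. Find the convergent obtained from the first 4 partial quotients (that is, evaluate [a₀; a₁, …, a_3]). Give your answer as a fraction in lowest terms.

379/40

Work from the innermost term outward:
Start with 2.
9 + 1/(2/1) = 9 + 1/2 = 19/2
2 + 1/(19/2) = 2 + 2/19 = 40/19
9 + 1/(40/19) = 9 + 19/40 = 379/40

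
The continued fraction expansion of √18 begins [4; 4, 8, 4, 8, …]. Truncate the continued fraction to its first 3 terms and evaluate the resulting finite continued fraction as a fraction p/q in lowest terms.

140/33

a_0 = 4: 4/1
a_1 = 4: 17/4
a_2 = 8: 140/33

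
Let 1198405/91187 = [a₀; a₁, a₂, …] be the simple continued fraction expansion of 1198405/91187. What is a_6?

⌊1198405/91187⌋ = 13, remainder 12974
⌊91187/12974⌋ = 7, remainder 369
⌊12974/369⌋ = 35, remainder 59
⌊369/59⌋ = 6, remainder 15
⌊59/15⌋ = 3, remainder 14
⌊15/14⌋ = 1, remainder 1
⌊14/1⌋ = 14, remainder 0

14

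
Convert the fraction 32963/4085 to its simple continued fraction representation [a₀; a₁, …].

[8; 14, 2, 3, 3, 12]

Run the Euclidean algorithm, recording each quotient:
32963 = 8·4085 + 283, so a_0 = 8
4085 = 14·283 + 123, so a_1 = 14
283 = 2·123 + 37, so a_2 = 2
123 = 3·37 + 12, so a_3 = 3
37 = 3·12 + 1, so a_4 = 3
12 = 12·1 + 0, so a_5 = 12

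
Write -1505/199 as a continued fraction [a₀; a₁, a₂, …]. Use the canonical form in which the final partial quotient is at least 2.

[-8; 2, 3, 2, 12]

Apply division with remainder until the remainder is 0:
-1505 ÷ 199 → quotient -8, remainder 87
199 ÷ 87 → quotient 2, remainder 25
87 ÷ 25 → quotient 3, remainder 12
25 ÷ 12 → quotient 2, remainder 1
12 ÷ 1 → quotient 12, remainder 0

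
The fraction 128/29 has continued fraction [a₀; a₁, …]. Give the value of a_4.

2

Run the Euclidean algorithm, recording each quotient:
128 = 4·29 + 12, so a_0 = 4
29 = 2·12 + 5, so a_1 = 2
12 = 2·5 + 2, so a_2 = 2
5 = 2·2 + 1, so a_3 = 2
2 = 2·1 + 0, so a_4 = 2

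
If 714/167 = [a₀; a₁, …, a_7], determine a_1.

Run the Euclidean algorithm, recording each quotient:
⌊714/167⌋ = 4, remainder 46
⌊167/46⌋ = 3, remainder 29

3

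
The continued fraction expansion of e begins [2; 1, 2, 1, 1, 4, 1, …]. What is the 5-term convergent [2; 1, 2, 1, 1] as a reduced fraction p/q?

19/7

Collapse the nested fraction from the inside out:
Start with 1.
1 + 1/(1/1) = 1 + 1/1 = 2/1
2 + 1/(2/1) = 2 + 1/2 = 5/2
1 + 1/(5/2) = 1 + 2/5 = 7/5
2 + 1/(7/5) = 2 + 5/7 = 19/7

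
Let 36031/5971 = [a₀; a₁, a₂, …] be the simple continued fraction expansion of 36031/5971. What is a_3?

1

36031 ÷ 5971 → quotient 6, remainder 205
5971 ÷ 205 → quotient 29, remainder 26
205 ÷ 26 → quotient 7, remainder 23
26 ÷ 23 → quotient 1, remainder 3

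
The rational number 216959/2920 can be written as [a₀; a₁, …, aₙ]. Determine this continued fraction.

⌊216959/2920⌋ = 74, remainder 879
⌊2920/879⌋ = 3, remainder 283
⌊879/283⌋ = 3, remainder 30
⌊283/30⌋ = 9, remainder 13
⌊30/13⌋ = 2, remainder 4
⌊13/4⌋ = 3, remainder 1
⌊4/1⌋ = 4, remainder 0

[74; 3, 3, 9, 2, 3, 4]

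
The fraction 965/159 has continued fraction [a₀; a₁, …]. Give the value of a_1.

14

965 ÷ 159 → quotient 6, remainder 11
159 ÷ 11 → quotient 14, remainder 5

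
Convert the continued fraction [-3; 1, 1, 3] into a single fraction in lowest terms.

-17/7

Starting at the tail and folding back:
Start with 3.
1 + 1/(3/1) = 1 + 1/3 = 4/3
1 + 1/(4/3) = 1 + 3/4 = 7/4
-3 + 1/(7/4) = -3 + 4/7 = -17/7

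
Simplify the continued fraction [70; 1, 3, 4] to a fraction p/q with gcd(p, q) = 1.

Start with 4.
3 + 1/(4/1) = 3 + 1/4 = 13/4
1 + 1/(13/4) = 1 + 4/13 = 17/13
70 + 1/(17/13) = 70 + 13/17 = 1203/17

1203/17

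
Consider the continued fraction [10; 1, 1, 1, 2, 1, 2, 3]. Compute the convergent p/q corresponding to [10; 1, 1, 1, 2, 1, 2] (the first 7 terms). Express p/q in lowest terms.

319/30

Starting at the tail and folding back:
Start with 2.
1 + 1/(2/1) = 1 + 1/2 = 3/2
2 + 1/(3/2) = 2 + 2/3 = 8/3
1 + 1/(8/3) = 1 + 3/8 = 11/8
1 + 1/(11/8) = 1 + 8/11 = 19/11
1 + 1/(19/11) = 1 + 11/19 = 30/19
10 + 1/(30/19) = 10 + 19/30 = 319/30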